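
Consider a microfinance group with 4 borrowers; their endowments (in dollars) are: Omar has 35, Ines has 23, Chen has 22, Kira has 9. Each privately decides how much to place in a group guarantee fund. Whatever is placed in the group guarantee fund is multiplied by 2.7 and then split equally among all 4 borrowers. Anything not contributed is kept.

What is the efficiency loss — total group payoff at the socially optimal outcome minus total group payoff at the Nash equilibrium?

The private return per contributed unit is 2.7/4 = 0.6750 < 1 for every player regardless of endowment, so the Nash equilibrium is zero contribution and the group total is Σ E_j = 35 + 23 + 22 + 9 = 89.
Each contributed unit returns 2.700 to the group, so the social optimum is full contribution by everyone: group total = 2.700 × 89 = 240.30.
Efficiency loss = (2.700 − 1) × 89 = 151.30.

151.30 dollars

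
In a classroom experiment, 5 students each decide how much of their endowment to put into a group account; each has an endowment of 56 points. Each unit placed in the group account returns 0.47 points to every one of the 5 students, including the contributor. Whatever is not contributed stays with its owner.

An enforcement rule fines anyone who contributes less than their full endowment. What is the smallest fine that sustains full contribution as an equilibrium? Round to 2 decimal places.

Given the others contribute fully, the best deviation is to contribute 0 (any partial contribution still incurs the fine and gives up units whose private return 0.47 is below 1).
Deviating from 56 to 0 saves 56 points but forfeits the deviator's share of the drop in the group account: 0.47 × 56 = 26.32.
So the deviation gain is 56 − 26.32 = 29.68, and the fine must be at least 29.68 points to wipe it out.

29.68 points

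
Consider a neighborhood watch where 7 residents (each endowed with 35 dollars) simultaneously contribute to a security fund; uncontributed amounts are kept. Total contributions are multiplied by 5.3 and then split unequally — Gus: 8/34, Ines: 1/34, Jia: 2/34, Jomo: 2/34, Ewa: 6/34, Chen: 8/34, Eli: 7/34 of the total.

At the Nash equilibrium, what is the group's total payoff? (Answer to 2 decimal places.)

696.50 dollars

A player with share s gets back 5.3·s per unit contributed, so full contribution is dominant for anyone with s > 1/5.3 = 0.1887 and zero contribution is dominant for anyone below.
The shares above 0.1887 belong to Gus, Chen and Eli, contributing 35 each; the remaining 4 contribute 0. Total contributed: 105.
The security fund pays out 5.3 × 105 = 556.50 in total (split across the unequal shares, but the aggregate is all that matters for the group sum).
The 4 free-riders keep 35 each, adding 140. Group total = 140 + 556.50 = 696.50.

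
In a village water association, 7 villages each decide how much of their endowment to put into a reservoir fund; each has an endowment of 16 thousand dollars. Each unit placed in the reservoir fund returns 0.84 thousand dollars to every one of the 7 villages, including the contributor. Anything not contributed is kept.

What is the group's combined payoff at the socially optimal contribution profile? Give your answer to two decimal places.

Each contributed unit returns 5.880 to the group as a whole (0.84 to each of 7 players), which exceeds 1, so the social optimum is full contribution: group total = 5.880 × 112 = 658.56.

658.56 thousand dollars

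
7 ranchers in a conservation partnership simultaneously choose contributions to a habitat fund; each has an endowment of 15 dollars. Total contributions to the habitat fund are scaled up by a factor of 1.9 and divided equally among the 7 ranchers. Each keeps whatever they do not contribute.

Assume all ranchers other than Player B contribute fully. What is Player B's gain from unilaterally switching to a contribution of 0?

10.93 dollars

Switching from a contribution of 15 to 0 lets Player B keep an extra 15 dollars, but lowers the habitat fund by 15, which costs Player B their own share of that drop: 1.9/7 × 15 = 4.07.
Net gain = 15 − 4.07 = 10.93. The private return per contributed unit (0.2714) is below 1, so free-riding is indeed the best response regardless of what the others do.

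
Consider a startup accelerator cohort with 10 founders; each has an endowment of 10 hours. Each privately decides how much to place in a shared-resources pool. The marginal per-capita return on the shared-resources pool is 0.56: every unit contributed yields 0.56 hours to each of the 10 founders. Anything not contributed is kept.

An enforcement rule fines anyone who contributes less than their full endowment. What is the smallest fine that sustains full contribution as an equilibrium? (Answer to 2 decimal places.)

Given the others contribute fully, the best deviation is to contribute 0 (any partial contribution still incurs the fine and gives up units whose private return 0.56 is below 1).
Deviating from 10 to 0 saves 10 hours but forfeits the deviator's share of the drop in the shared-resources pool: 0.56 × 10 = 5.60.
So the deviation gain is 10 − 5.60 = 4.40, and the fine must be at least 4.40 hours to wipe it out.

4.40 hours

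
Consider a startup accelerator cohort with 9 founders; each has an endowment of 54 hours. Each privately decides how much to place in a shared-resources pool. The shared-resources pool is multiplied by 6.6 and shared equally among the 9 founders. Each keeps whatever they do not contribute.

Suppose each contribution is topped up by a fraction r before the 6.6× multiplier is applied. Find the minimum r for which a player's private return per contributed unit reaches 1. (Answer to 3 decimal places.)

0.364

With matching at rate r, one contributed unit becomes (1 + r) in the shared-resources pool and returns 6.6 × (1 + r) / 9 to the contributor.
Setting this equal to 1: 1 + r = 9/6.6 = 1.3636.
So the minimum matching rate is r = 1.3636 − 1 = 0.364.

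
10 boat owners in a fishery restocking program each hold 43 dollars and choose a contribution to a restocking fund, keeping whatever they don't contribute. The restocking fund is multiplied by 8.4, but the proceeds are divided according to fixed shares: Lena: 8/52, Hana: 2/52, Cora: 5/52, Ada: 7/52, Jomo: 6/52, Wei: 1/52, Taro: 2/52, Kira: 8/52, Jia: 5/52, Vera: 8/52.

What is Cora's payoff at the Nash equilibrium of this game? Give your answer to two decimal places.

181.92 dollars

Each unit j contributes comes back to j as 8.4 × (j's share), so j prefers to contribute only if that share exceeds 1/8.4 = 0.1190; otherwise keeping the unit dominates.
The shares above 0.1190 belong to Lena, Ada, Kira and Vera, contributing 43 each; the remaining 6 contribute 0. Total contributed: 172.
Cora keeps 43 and receives 8.4 × 172 × 5/52 = 138.92 from the restocking fund, for a payoff of 181.92.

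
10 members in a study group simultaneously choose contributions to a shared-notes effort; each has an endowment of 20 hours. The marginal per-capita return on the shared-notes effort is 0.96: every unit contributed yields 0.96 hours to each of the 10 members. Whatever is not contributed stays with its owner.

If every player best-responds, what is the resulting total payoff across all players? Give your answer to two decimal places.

200.00 hours

The private return per contributed unit is 0.96 < 1, so contributing 0 is dominant for every player. At the Nash equilibrium everyone keeps their 20, and the group total is 10 × 20 = 200.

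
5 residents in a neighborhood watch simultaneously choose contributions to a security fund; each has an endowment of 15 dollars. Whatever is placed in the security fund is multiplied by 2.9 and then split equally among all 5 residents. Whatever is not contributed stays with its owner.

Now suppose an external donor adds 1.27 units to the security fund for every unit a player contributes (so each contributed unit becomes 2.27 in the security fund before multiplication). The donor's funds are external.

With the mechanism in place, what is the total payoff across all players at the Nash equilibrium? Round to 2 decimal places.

493.73 dollars

The effective private return per unit is now 2.9 × 2.27 / 5 = 1.3166 > 1, so every player's dominant strategy flips to full contribution.
So the Nash equilibrium is full contribution by all 5; the group earns 2.9 × 2.27 × 75 = 493.73.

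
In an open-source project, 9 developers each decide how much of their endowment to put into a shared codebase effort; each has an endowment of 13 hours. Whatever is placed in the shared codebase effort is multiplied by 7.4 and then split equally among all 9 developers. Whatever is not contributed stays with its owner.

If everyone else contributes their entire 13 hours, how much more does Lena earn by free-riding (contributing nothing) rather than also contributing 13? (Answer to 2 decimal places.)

2.31 hours

Switching from a contribution of 13 to 0 lets Lena keep an extra 13 hours, but lowers the shared codebase effort by 13, which costs Lena their own share of that drop: 7.4/9 × 13 = 10.69.
Net gain = 13 − 10.69 = 2.31. The private return per contributed unit (0.8222) is below 1, so free-riding is indeed the best response regardless of what the others do.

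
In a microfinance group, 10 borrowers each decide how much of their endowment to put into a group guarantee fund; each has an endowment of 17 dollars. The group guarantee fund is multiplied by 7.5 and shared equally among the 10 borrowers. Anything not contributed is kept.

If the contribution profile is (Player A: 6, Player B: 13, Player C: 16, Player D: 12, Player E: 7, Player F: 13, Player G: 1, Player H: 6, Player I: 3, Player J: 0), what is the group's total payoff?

670.50 dollars

Total contributed: 6 + 13 + 16 + 12 + 7 + 13 + 1 + 6 + 3 + 0 = 77; total kept: 10 × 17 − 77 = 93.
The group guarantee fund pays out 7.5 × 77 = 577.50 in aggregate.
Group total = 93 + 577.50 = 670.50.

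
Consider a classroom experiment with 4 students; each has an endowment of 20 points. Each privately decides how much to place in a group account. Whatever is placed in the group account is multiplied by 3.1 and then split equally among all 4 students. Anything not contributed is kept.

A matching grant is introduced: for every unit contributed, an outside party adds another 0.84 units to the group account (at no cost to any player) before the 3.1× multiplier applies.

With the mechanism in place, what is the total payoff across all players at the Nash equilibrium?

456.32 points

With the mechanism, a contributed unit returns 3.1 × 1.84 / 4 = 1.4260 per unit of net cost to the contributor — now above 1 — so contributing fully is weakly dominant for every player.
At the Nash equilibrium everyone contributes 20. Group total payoff = 3.1 × 1.84 × 80 = 456.32.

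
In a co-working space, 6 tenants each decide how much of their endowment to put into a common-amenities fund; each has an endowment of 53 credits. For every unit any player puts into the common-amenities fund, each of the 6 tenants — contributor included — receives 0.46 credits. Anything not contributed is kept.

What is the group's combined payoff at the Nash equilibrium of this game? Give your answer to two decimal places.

318.00 credits

The private return per contributed unit is 0.46 < 1, so contributing 0 is dominant for every player. At the Nash equilibrium everyone keeps their 53, and the group total is 6 × 53 = 318.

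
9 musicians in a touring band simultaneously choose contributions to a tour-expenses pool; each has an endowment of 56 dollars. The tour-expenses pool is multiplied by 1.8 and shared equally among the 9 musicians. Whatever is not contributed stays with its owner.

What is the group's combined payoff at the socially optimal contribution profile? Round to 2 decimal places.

907.20 dollars

Each contributed unit returns 1.800 to the group as a whole (0.2000 to each of 9 players), which exceeds 1, so the social optimum is full contribution: group total = 1.800 × 504 = 907.20.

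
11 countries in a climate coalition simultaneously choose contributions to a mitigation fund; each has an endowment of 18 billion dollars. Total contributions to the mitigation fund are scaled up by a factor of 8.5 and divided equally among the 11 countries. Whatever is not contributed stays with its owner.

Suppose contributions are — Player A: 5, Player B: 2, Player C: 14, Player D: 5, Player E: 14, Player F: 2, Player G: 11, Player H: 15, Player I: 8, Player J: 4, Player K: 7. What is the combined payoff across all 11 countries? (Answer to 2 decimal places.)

Total contributed: 5 + 2 + 14 + 5 + 14 + 2 + 11 + 15 + 8 + 4 + 7 = 87; total kept: 11 × 18 − 87 = 111.
The mitigation fund pays out 8.5 × 87 = 739.50 in aggregate.
Group total = 111 + 739.50 = 850.50.

850.50 billion dollars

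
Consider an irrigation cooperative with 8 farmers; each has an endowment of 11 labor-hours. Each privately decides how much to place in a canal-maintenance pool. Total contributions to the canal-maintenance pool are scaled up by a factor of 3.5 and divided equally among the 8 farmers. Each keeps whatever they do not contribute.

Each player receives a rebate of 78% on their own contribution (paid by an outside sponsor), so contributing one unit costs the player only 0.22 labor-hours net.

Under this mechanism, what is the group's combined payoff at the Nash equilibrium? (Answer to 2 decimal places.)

The effective private return per unit is now (3.5/8) / 0.22 = 1.9886 > 1, so every player's dominant strategy flips to full contribution.
At the Nash equilibrium everyone contributes 11. Group total payoff = 8 × (11 × 0.78 + 3.5 × 11) = 376.64.

376.64 labor-hours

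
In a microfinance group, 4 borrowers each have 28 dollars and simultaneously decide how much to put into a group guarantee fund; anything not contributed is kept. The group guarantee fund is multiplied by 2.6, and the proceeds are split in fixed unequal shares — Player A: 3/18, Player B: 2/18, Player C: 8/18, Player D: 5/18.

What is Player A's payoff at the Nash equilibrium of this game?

A player with share s gets back 2.6·s per unit contributed, so full contribution is dominant for anyone with s > 1/2.6 = 0.3846 and zero contribution is dominant for anyone below.
Only Player C (8/18) clears that bar, contributing 28; the remaining 3 contribute 0. Total contributed: 28.
Player A keeps 28 and receives 2.6 × 28 × 3/18 = 12.13 from the group guarantee fund, for a payoff of 40.13.

40.13 dollars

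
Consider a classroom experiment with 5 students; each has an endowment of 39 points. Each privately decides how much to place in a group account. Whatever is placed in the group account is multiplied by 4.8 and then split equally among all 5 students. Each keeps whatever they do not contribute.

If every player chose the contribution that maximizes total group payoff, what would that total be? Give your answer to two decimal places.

Each contributed unit returns 4.800 to the group as a whole (0.9600 to each of 5 players), which exceeds 1, so the social optimum is full contribution: group total = 4.800 × 195 = 936.00.

936.00 points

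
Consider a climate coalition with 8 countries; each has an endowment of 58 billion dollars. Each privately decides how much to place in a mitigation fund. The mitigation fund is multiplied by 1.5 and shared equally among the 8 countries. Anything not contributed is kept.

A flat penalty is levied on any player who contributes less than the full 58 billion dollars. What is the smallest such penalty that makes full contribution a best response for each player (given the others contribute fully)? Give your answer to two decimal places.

Given the others contribute fully, the best deviation is to contribute 0 (any partial contribution still incurs the fine and gives up units whose private return 0.1875 is below 1).
Deviating from 58 to 0 saves 58 billion dollars but forfeits the deviator's share of the drop in the mitigation fund: 1.5/8 × 58 = 10.87.
So the deviation gain is 58 − 10.87 = 47.13, and the fine must be at least 47.13 billion dollars to wipe it out.

47.13 billion dollars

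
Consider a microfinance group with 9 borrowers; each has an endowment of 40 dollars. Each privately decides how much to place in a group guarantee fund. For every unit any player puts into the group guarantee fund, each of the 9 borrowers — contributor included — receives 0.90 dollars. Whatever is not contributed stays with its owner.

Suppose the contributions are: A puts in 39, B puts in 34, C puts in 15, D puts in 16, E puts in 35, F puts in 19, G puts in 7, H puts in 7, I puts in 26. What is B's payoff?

184.20 dollars

Total contributed: 39 + 34 + 15 + 16 + 35 + 19 + 7 + 7 + 26 = 198.
Each receives 0.90 × 198 = 178.20 from the group guarantee fund.
B keeps 40 − 34 = 6, so B's payoff is 6 + 178.20 = 184.20.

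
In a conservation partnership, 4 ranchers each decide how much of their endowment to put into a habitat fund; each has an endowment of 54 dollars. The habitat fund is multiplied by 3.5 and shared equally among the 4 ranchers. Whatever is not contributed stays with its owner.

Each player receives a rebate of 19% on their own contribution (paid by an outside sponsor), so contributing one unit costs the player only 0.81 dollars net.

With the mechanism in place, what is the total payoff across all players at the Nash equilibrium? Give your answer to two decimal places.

797.04 dollars

With the mechanism, a contributed unit returns (3.5/4) / 0.81 = 1.0802 per unit of net cost to the contributor — now above 1 — so contributing fully is weakly dominant for every player.
At the Nash equilibrium everyone contributes 54. Group total payoff = 4 × (54 × 0.19 + 3.5 × 54) = 797.04.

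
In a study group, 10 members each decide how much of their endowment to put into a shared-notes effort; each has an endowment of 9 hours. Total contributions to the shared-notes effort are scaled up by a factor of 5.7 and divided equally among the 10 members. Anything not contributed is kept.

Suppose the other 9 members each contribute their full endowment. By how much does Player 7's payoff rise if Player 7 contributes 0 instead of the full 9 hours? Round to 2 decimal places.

3.87 hours

Switching from a contribution of 9 to 0 lets Player 7 keep an extra 9 hours, but lowers the shared-notes effort by 9, which costs Player 7 their own share of that drop: 5.7/10 × 9 = 5.13.
Net gain = 9 − 5.13 = 3.87. The private return per contributed unit (0.5700) is below 1, so free-riding is indeed the best response regardless of what the others do.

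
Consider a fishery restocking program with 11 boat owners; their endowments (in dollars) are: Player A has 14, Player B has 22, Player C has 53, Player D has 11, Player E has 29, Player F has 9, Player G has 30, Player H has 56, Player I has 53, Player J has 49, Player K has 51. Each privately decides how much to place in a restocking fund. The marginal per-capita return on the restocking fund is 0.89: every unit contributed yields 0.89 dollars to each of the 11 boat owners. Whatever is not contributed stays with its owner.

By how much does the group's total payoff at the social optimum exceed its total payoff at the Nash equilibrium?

3313.83 dollars

The private return per contributed unit is 0.89 < 1 for everyone, so the Nash equilibrium is zero contribution and the group total is Σ E_j = 14 + 22 + 53 + 11 + 29 + 9 + 30 + 56 + 53 + 49 + 51 = 377.
Each contributed unit returns 9.790 to the group, so the social optimum is full contribution by everyone: group total = 9.790 × 377 = 3690.83.
Efficiency loss = (9.790 − 1) × 377 = 3313.83.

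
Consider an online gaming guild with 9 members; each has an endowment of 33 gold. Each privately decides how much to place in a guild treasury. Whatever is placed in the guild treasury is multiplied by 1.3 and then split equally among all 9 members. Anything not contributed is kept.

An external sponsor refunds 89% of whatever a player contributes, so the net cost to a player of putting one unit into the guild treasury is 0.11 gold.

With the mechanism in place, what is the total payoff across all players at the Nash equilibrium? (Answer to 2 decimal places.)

650.43 gold

With the mechanism, a contributed unit returns (1.3/9) / 0.11 = 1.3131 per unit of net cost to the contributor — now above 1 — so contributing fully is weakly dominant for every player.
At the Nash equilibrium everyone contributes 33. Group total payoff = 9 × (33 × 0.89 + 1.3 × 33) = 650.43.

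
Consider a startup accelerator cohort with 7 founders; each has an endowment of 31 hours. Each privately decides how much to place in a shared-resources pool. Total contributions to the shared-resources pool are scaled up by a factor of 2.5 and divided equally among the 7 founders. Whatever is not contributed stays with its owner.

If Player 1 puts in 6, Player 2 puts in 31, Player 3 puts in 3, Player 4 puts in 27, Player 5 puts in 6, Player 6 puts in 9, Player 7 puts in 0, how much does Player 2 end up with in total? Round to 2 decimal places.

Total contributed: 6 + 31 + 3 + 27 + 6 + 9 + 0 = 82.
Each receives 2.5 × 82 / 7 = 29.29 from the shared-resources pool.
Player 2 keeps 31 − 31 = 0, so Player 2's payoff is 0 + 29.29 = 29.29.

29.29 hours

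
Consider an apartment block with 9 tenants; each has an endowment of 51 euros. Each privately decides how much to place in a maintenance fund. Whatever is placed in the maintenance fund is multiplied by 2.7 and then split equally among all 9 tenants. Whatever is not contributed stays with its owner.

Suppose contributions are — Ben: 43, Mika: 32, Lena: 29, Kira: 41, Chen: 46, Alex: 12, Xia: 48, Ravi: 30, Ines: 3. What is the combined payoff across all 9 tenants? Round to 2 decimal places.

Total contributed: 43 + 32 + 29 + 41 + 46 + 12 + 48 + 30 + 3 = 284; total kept: 9 × 51 − 284 = 175.
The maintenance fund pays out 2.7 × 284 = 766.80 in aggregate.
Group total = 175 + 766.80 = 941.80.

941.80 euros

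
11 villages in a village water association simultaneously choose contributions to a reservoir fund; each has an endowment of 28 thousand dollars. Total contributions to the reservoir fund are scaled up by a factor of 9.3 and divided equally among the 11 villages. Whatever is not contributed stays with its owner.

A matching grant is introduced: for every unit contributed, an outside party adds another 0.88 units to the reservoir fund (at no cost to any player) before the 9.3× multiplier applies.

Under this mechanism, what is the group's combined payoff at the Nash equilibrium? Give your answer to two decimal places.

5385.07 thousand dollars

Under the mechanism each unit contributed yields 9.3 × 1.88 / 11 = 1.5895 back to its contributor per unit of net cost, which exceeds 1, making full contribution the dominant choice for everyone.
So the Nash equilibrium is full contribution by all 11; the group earns 9.3 × 1.88 × 308 = 5385.07.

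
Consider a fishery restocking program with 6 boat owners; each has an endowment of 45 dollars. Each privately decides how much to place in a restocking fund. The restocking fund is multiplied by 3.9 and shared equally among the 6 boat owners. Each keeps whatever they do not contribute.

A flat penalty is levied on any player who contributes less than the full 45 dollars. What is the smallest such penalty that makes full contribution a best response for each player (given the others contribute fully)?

Given the others contribute fully, the best deviation is to contribute 0 (any partial contribution still incurs the fine and gives up units whose private return 0.6500 is below 1).
Deviating from 45 to 0 saves 45 dollars but forfeits the deviator's share of the drop in the restocking fund: 3.9/6 × 45 = 29.25.
So the deviation gain is 45 − 29.25 = 15.75, and the fine must be at least 15.75 dollars to wipe it out.

15.75 dollars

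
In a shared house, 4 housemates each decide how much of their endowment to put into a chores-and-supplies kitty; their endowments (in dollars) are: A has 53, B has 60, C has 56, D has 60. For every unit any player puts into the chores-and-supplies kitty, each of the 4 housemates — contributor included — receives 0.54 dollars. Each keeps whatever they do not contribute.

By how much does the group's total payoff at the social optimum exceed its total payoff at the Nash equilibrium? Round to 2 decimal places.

265.64 dollars

The private return per contributed unit is 0.54 < 1 for everyone, so the Nash equilibrium is zero contribution and the group total is Σ E_j = 53 + 60 + 56 + 60 = 229.
Each contributed unit returns 2.160 to the group, so the social optimum is full contribution by everyone: group total = 2.160 × 229 = 494.64.
Efficiency loss = (2.160 − 1) × 229 = 265.64.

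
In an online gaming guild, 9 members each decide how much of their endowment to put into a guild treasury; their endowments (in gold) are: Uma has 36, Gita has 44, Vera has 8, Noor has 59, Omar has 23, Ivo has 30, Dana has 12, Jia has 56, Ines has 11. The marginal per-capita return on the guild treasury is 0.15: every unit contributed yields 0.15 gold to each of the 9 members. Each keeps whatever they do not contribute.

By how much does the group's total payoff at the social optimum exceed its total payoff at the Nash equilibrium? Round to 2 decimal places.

97.65 gold

The private return per contributed unit is 0.15 < 1 for everyone, so the Nash equilibrium is zero contribution and the group total is Σ E_j = 36 + 44 + 8 + 59 + 23 + 30 + 12 + 56 + 11 = 279.
Each contributed unit returns 1.350 to the group, so the social optimum is full contribution by everyone: group total = 1.350 × 279 = 376.65.
Efficiency loss = (1.350 − 1) × 279 = 97.65.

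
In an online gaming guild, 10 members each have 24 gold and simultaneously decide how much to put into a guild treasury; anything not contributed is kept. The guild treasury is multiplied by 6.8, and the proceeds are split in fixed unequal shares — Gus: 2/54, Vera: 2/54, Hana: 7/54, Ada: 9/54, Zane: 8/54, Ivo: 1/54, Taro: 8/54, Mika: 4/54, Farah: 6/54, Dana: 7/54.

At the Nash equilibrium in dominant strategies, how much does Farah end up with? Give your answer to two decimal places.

A player with share s gets back 6.8·s per unit contributed, so full contribution is dominant for anyone with s > 1/6.8 = 0.1471 and zero contribution is dominant for anyone below.
The shares above 0.1471 belong to Ada, Zane and Taro, contributing 24 each; the remaining 7 contribute 0. Total contributed: 72.
Farah keeps 24 and receives 6.8 × 72 × 6/54 = 54.40 from the guild treasury, for a payoff of 78.40.

78.40 gold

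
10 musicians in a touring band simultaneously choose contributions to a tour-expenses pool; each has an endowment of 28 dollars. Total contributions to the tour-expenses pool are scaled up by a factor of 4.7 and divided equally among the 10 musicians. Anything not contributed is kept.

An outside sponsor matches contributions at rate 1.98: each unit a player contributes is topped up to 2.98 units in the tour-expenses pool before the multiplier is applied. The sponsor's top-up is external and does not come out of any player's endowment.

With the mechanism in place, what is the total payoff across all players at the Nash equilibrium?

With the mechanism, a contributed unit returns 4.7 × 2.98 / 10 = 1.4006 per unit of net cost to the contributor — now above 1 — so contributing fully is weakly dominant for every player.
So the Nash equilibrium is full contribution by all 10; the group earns 4.7 × 2.98 × 280 = 3921.68.

3921.68 dollars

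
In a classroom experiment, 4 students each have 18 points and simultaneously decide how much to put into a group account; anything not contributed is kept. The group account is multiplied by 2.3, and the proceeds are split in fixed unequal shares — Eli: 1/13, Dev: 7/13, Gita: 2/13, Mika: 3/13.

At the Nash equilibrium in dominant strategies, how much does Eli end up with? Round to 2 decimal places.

A player with share s gets back 2.3·s per unit contributed, so full contribution is dominant for anyone with s > 1/2.3 = 0.4348 and zero contribution is dominant for anyone below.
Only Dev (7/13) clears that bar, contributing 18; the remaining 3 contribute 0. Total contributed: 18.
Eli keeps 18 and receives 2.3 × 18 × 1/13 = 3.18 from the group account, for a payoff of 21.18.

21.18 points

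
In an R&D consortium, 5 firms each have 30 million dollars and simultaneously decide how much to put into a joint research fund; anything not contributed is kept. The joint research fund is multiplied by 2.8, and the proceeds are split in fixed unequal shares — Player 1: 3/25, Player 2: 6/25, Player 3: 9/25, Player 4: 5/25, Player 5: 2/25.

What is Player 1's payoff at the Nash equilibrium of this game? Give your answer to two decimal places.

40.08 million dollars

For player j, contributing a unit is worthwhile iff 2.8 × (j's share) ≥ 1, i.e. iff j's share is at least 0.3571.
Player 3 alone (share 9/25) is above the threshold, contributing 30; the remaining 4 contribute 0. Total contributed: 30.
Player 1 keeps 30 and receives 2.8 × 30 × 3/25 = 10.08 from the joint research fund, for a payoff of 40.08.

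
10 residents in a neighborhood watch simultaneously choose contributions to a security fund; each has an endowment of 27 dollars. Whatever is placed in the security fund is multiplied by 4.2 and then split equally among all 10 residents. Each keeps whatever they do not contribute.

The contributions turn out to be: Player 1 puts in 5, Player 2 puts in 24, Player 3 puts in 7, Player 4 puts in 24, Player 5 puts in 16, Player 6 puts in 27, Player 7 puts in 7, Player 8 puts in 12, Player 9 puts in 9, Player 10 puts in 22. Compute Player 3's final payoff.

84.26 dollars

Total contributed: 5 + 24 + 7 + 24 + 16 + 27 + 7 + 12 + 9 + 22 = 153.
Each receives 4.2 × 153 / 10 = 64.26 from the security fund.
Player 3 keeps 27 − 7 = 20, so Player 3's payoff is 20 + 64.26 = 84.26.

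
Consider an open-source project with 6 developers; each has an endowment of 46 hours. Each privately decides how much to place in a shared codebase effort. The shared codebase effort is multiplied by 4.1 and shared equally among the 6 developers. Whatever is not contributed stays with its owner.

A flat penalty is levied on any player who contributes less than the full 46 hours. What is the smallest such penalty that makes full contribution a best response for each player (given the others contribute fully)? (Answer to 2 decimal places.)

14.57 hours

Given the others contribute fully, the best deviation is to contribute 0 (any partial contribution still incurs the fine and gives up units whose private return 0.6833 is below 1).
Deviating from 46 to 0 saves 46 hours but forfeits the deviator's share of the drop in the shared codebase effort: 4.1/6 × 46 = 31.43.
So the deviation gain is 46 − 31.43 = 14.57, and the fine must be at least 14.57 hours to wipe it out.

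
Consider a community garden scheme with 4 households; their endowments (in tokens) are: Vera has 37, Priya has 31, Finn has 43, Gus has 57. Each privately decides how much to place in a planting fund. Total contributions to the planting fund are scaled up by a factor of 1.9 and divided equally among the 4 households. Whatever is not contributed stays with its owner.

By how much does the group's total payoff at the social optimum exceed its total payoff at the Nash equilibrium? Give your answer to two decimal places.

The private return per contributed unit is 1.9/4 = 0.4750 < 1 for every player regardless of endowment, so the Nash equilibrium is zero contribution and the group total is Σ E_j = 37 + 31 + 43 + 57 = 168.
Each contributed unit returns 1.900 to the group, so the social optimum is full contribution by everyone: group total = 1.900 × 168 = 319.20.
Efficiency loss = (1.900 − 1) × 168 = 151.20.

151.20 tokens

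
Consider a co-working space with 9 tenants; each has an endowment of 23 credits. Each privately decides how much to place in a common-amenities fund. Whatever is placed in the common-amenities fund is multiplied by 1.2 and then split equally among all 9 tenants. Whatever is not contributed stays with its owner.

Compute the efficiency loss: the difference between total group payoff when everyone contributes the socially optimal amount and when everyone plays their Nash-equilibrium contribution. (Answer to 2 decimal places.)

Each contributed unit returns 1.2/9 = 0.1333 to its contributor — below 1 — so contributing 0 is dominant for every player. At the Nash equilibrium everyone keeps their 23, and the group total is 9 × 23 = 207.
Each contributed unit returns 1.200 to the group as a whole (0.1333 to each of 9 players), which exceeds 1, so the social optimum is full contribution: group total = 1.200 × 207 = 248.40.
Efficiency loss = 248.40 − 207 = 41.40.

41.40 credits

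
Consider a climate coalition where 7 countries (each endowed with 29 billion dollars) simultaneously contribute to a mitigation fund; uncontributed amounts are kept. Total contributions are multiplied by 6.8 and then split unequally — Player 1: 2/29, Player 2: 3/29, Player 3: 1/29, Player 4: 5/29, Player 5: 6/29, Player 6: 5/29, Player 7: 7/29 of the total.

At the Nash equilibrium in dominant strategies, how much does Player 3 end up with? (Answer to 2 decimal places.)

56.20 billion dollars

Player j's private return per contributed unit is 6.8 × (j's share). Contributing is weakly dominant for j when that share is at least 1/6.8 = 0.1471, and contributing 0 is dominant otherwise.
The shares above 0.1471 belong to Player 4, Player 5, Player 6 and Player 7, contributing 29 each; the remaining 3 contribute 0. Total contributed: 116.
Player 3 keeps 29 and receives 6.8 × 116 × 1/29 = 27.20 from the mitigation fund, for a payoff of 56.20.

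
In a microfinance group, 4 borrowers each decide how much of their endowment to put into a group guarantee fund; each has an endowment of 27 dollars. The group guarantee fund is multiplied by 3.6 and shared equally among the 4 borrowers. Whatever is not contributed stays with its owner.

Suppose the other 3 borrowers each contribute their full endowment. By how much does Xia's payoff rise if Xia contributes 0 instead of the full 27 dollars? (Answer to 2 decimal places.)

Switching from a contribution of 27 to 0 lets Xia keep an extra 27 dollars, but lowers the group guarantee fund by 27, which costs Xia their own share of that drop: 3.6/4 × 27 = 24.30.
Net gain = 27 − 24.30 = 2.70. The private return per contributed unit (0.9000) is below 1, so free-riding is indeed the best response regardless of what the others do.

2.70 dollars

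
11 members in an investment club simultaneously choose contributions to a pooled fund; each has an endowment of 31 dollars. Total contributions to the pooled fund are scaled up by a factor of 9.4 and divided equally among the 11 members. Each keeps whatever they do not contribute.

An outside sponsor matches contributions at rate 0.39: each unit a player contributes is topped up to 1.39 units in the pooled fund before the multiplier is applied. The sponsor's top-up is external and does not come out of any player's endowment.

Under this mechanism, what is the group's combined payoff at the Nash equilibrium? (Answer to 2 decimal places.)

4455.51 dollars

With the mechanism, a contributed unit returns 9.4 × 1.39 / 11 = 1.1878 per unit of net cost to the contributor — now above 1 — so contributing fully is weakly dominant for every player.
At the Nash equilibrium everyone contributes 31. Group total payoff = 9.4 × 1.39 × 341 = 4455.51.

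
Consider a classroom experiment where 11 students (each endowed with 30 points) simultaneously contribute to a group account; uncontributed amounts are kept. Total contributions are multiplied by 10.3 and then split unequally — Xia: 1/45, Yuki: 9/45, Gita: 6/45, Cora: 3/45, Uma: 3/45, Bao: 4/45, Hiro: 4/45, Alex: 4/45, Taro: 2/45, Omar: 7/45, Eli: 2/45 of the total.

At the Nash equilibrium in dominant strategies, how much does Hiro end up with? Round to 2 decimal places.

112.40 points

Player j's private return per contributed unit is 10.3 × (j's share). Contributing is weakly dominant for j when that share is at least 1/10.3 = 0.0971, and contributing 0 is dominant otherwise.
The shares above 0.0971 belong to Yuki, Gita and Omar, contributing 30 each; the remaining 8 contribute 0. Total contributed: 90.
Hiro keeps 30 and receives 10.3 × 90 × 4/45 = 82.40 from the group account, for a payoff of 112.40.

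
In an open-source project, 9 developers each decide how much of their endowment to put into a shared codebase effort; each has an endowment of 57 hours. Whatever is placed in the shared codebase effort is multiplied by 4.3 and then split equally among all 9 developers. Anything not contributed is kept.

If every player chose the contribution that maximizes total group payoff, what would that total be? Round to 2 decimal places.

Each contributed unit returns 4.300 to the group as a whole (0.4778 to each of 9 players), which exceeds 1, so the social optimum is full contribution: group total = 4.300 × 513 = 2205.90.

2205.90 hours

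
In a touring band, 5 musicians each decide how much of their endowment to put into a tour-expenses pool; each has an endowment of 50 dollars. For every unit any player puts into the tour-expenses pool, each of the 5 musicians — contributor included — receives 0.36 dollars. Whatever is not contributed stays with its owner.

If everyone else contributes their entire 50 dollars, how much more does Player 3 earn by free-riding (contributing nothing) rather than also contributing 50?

Switching from a contribution of 50 to 0 lets Player 3 keep an extra 50 dollars, but lowers the tour-expenses pool by 50, which costs Player 3 their own share of that drop: 0.36 × 50 = 18.00.
Net gain = 50 − 18.00 = 32.00. The private return per contributed unit (0.36) is below 1, so free-riding is indeed the best response regardless of what the others do.

32.00 dollars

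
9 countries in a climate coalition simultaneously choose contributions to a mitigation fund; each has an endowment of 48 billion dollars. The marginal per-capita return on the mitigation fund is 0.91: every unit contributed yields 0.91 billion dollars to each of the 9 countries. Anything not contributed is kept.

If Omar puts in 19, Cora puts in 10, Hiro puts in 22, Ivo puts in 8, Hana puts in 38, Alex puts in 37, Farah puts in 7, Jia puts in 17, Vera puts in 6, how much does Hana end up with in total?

159.24 billion dollars

Total contributed: 19 + 10 + 22 + 8 + 38 + 37 + 7 + 17 + 6 = 164.
Each receives 0.91 × 164 = 149.24 from the mitigation fund.
Hana keeps 48 − 38 = 10, so Hana's payoff is 10 + 149.24 = 159.24.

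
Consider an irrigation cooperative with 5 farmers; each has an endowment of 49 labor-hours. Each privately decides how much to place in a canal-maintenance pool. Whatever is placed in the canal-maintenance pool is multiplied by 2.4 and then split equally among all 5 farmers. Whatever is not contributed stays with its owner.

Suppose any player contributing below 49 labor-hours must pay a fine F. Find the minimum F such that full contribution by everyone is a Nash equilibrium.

25.48 labor-hours

Given the others contribute fully, the best deviation is to contribute 0 (any partial contribution still incurs the fine and gives up units whose private return 0.4800 is below 1).
Deviating from 49 to 0 saves 49 labor-hours but forfeits the deviator's share of the drop in the canal-maintenance pool: 2.4/5 × 49 = 23.52.
So the deviation gain is 49 − 23.52 = 25.48, and the fine must be at least 25.48 labor-hours to wipe it out.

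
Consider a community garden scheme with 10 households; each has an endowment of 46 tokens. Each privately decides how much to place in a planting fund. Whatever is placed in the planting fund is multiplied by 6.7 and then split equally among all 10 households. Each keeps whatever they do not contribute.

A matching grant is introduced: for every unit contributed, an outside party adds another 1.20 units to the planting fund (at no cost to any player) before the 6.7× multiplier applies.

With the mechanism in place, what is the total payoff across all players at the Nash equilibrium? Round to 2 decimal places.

6780.40 tokens

Under the mechanism each unit contributed yields 6.7 × 2.20 / 10 = 1.4740 back to its contributor per unit of net cost, which exceeds 1, making full contribution the dominant choice for everyone.
So the Nash equilibrium is full contribution by all 10; the group earns 6.7 × 2.20 × 460 = 6780.40.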